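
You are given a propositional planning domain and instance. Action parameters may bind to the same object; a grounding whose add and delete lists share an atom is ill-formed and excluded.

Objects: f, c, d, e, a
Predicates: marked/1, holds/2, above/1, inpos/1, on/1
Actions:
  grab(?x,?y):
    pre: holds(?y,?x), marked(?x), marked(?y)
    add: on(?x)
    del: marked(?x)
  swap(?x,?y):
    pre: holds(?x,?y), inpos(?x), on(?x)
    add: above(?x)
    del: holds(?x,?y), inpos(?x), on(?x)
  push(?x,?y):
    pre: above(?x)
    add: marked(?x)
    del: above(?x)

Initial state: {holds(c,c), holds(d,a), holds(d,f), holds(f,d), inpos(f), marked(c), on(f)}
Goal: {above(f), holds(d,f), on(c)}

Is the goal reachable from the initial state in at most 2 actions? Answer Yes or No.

1. grab(c,c)  →  {holds(c,c), holds(d,a), holds(d,f), holds(f,d), inpos(f), on(c), on(f)}
2. swap(f,d)  →  {above(f), holds(c,c), holds(d,a), holds(d,f), on(c)}
optimal plan length = 2; 2 ≤ 2

Yes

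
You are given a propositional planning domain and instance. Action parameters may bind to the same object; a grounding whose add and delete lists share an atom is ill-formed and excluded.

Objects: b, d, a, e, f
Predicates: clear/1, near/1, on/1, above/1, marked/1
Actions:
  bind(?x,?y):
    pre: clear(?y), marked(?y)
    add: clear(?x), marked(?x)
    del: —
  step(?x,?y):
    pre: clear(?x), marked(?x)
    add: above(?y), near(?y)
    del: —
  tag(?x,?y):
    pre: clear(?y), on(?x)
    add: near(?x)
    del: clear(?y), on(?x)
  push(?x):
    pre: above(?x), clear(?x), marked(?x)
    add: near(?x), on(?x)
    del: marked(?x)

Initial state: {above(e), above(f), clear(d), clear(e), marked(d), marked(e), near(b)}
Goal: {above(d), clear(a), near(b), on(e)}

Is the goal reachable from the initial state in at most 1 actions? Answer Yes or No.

1. bind(a,d)  →  {above(e), above(f), clear(a), clear(d), clear(e), marked(a), marked(d), marked(e), near(b)}
2. step(d,d)  →  {above(d), above(e), above(f), clear(a), clear(d), clear(e), marked(a), marked(d), marked(e), near(b), near(d)}
3. push(e)  →  {above(d), above(e), above(f), clear(a), clear(d), clear(e), marked(a), marked(d), near(b), near(d), near(e), on(e)}
optimal plan length = 3; 3 > 1

No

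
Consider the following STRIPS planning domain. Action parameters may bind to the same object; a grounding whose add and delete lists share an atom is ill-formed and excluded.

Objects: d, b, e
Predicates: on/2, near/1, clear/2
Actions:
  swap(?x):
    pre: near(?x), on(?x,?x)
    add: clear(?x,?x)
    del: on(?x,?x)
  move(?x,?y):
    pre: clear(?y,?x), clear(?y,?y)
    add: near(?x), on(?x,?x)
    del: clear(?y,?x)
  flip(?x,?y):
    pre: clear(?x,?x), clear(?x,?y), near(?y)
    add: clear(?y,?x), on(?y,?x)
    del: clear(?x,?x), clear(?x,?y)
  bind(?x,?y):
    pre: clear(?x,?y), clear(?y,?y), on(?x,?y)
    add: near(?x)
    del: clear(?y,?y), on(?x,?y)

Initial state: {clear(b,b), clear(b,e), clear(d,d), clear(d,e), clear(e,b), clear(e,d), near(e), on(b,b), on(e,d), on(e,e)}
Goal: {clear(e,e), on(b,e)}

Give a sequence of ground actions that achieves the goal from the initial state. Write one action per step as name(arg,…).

1. swap(e)  →  {clear(b,b), clear(b,e), clear(d,d), clear(d,e), clear(e,b), clear(e,d), clear(e,e), near(e), on(b,b), on(e,d)}
2. move(b,b)  →  {clear(b,e), clear(d,d), clear(d,e), clear(e,b), clear(e,d), clear(e,e), near(b), near(e), on(b,b), on(e,d)}
3. move(e,d)  →  {clear(b,e), clear(d,d), clear(e,b), clear(e,d), clear(e,e), near(b), near(e), on(b,b), on(e,d), on(e,e)}
4. flip(e,b)  →  {clear(b,e), clear(d,d), clear(e,d), near(b), near(e), on(b,b), on(b,e), on(e,d), on(e,e)}
5. swap(e)  →  {clear(b,e), clear(d,d), clear(e,d), clear(e,e), near(b), near(e), on(b,b), on(b,e), on(e,d)}

swap(e); move(b,b); move(e,d); flip(e,b); swap(e)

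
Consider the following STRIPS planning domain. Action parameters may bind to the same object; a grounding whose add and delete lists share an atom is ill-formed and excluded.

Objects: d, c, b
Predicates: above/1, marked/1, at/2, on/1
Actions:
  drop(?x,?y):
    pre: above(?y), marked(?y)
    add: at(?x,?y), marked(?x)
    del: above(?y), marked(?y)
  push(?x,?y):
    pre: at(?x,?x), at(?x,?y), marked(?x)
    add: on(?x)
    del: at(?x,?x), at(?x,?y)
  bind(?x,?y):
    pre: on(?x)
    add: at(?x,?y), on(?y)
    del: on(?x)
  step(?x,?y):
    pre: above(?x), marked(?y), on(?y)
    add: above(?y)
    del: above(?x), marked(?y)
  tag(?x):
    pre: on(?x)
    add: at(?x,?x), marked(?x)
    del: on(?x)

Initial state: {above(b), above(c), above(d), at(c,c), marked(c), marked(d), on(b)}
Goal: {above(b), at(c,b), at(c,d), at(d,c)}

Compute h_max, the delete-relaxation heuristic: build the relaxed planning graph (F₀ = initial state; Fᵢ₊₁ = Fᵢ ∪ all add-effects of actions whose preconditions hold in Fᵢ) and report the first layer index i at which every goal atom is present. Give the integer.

2

F0 = init (7 atoms)
F1 = F0 ∪ {at(b,b), at(b,c), at(b,d), at(c,d), at(d,c), marked(b), on(c), on(d)}  (15 atoms)
F2 = F1 ∪ {at(c,b), at(d,b), at(d,d)}  (18 atoms)
goal ⊆ F2  ⇒  h_max = 2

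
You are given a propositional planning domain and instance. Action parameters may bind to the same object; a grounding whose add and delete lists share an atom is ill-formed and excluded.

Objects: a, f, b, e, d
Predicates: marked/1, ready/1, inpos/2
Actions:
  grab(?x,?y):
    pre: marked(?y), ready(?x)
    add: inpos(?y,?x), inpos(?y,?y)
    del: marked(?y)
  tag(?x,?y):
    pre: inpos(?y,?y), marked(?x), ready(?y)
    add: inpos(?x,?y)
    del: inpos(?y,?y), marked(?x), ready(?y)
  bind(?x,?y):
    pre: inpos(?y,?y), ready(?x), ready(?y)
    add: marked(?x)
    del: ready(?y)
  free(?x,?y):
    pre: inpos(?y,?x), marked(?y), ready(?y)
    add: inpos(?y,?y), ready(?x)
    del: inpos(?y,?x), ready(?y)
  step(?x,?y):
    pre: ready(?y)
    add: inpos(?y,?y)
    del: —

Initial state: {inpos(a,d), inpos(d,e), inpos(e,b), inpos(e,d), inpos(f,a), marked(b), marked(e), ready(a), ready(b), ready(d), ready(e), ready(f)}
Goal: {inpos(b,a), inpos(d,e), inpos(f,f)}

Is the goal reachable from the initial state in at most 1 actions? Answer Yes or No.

1. grab(a,b)  →  {inpos(a,d), inpos(b,a), inpos(b,b), inpos(d,e), inpos(e,b), inpos(e,d), inpos(f,a), marked(e), ready(a), ready(b), ready(d), ready(e), ready(f)}
2. step(a,f)  →  {inpos(a,d), inpos(b,a), inpos(b,b), inpos(d,e), inpos(e,b), inpos(e,d), inpos(f,a), inpos(f,f), marked(e), ready(a), ready(b), ready(d), ready(e), ready(f)}
optimal plan length = 2; 2 > 1

No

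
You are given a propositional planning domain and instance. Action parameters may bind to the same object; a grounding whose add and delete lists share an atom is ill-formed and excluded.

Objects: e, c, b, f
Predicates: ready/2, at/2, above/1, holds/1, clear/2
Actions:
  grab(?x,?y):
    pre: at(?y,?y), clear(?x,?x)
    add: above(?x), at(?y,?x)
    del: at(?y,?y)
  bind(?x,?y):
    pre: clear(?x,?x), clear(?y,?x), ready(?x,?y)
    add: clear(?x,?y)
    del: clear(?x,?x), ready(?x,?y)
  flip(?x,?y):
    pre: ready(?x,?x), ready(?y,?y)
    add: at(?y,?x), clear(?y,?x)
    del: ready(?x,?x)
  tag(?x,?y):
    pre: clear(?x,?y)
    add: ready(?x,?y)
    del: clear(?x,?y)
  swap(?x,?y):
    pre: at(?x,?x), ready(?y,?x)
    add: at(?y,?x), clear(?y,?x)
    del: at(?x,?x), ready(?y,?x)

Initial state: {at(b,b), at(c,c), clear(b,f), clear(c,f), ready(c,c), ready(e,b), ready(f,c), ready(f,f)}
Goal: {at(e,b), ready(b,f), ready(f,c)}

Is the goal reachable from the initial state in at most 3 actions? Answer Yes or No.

1. tag(b,f)  →  {at(b,b), at(c,c), clear(c,f), ready(b,f), ready(c,c), ready(e,b), ready(f,c), ready(f,f)}
2. swap(b,e)  →  {at(c,c), at(e,b), clear(c,f), clear(e,b), ready(b,f), ready(c,c), ready(f,c), ready(f,f)}
optimal plan length = 2; 2 ≤ 3

Yes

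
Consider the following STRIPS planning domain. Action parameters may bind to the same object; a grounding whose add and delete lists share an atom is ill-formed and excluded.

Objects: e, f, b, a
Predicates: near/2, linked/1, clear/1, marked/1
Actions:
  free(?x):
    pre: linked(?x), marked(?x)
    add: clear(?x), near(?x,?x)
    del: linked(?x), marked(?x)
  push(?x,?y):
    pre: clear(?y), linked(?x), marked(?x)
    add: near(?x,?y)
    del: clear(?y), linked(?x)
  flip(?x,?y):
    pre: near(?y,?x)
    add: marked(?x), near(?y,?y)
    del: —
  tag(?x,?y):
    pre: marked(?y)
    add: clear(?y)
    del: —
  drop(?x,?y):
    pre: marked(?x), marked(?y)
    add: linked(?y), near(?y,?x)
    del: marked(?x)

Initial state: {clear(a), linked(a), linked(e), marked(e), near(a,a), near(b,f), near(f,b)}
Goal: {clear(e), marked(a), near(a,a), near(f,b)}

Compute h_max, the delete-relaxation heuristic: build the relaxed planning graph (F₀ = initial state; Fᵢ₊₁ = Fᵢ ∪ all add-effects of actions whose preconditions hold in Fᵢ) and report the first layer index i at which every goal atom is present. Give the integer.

F0 = init (7 atoms)
F1 = F0 ∪ {clear(e), marked(a), marked(b), marked(f), near(b,b), near(e,a), near(e,e), near(f,f)}  (15 atoms)
goal ⊆ F1  ⇒  h_max = 1

1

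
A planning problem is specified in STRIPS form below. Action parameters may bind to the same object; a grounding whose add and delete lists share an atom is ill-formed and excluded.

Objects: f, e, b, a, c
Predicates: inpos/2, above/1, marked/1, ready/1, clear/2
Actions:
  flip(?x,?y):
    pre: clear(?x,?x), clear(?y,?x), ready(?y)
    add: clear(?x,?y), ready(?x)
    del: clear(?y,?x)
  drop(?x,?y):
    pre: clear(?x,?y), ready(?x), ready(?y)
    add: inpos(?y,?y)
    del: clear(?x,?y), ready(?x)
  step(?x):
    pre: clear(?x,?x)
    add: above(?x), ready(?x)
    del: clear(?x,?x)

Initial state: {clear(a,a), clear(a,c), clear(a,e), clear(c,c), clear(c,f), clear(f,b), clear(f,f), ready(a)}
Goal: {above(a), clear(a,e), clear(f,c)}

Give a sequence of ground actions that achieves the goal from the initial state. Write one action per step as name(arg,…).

flip(c,a); flip(f,c); step(a)

1. flip(c,a)  →  {clear(a,a), clear(a,e), clear(c,a), clear(c,c), clear(c,f), clear(f,b), clear(f,f), ready(a), ready(c)}
2. flip(f,c)  →  {clear(a,a), clear(a,e), clear(c,a), clear(c,c), clear(f,b), clear(f,c), clear(f,f), ready(a), ready(c), ready(f)}
3. step(a)  →  {above(a), clear(a,e), clear(c,a), clear(c,c), clear(f,b), clear(f,c), clear(f,f), ready(a), ready(c), ready(f)}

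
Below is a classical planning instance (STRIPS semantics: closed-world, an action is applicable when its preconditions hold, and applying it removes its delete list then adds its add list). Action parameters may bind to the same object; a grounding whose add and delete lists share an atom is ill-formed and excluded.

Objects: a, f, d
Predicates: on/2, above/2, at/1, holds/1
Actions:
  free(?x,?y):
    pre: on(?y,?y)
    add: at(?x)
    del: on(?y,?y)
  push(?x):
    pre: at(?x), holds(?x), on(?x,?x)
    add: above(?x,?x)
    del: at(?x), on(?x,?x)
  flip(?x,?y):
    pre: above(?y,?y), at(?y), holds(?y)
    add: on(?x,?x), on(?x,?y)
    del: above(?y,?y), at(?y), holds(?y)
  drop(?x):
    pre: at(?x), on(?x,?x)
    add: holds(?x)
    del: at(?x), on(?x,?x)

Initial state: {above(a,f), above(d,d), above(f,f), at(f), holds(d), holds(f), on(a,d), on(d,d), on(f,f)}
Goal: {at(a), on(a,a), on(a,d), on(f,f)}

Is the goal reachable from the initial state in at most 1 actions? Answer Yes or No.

No

1. free(a,d)  →  {above(a,f), above(d,d), above(f,f), at(a), at(f), holds(d), holds(f), on(a,d), on(f,f)}
2. flip(a,f)  →  {above(a,f), above(d,d), at(a), holds(d), on(a,a), on(a,d), on(a,f), on(f,f)}
optimal plan length = 2; 2 > 1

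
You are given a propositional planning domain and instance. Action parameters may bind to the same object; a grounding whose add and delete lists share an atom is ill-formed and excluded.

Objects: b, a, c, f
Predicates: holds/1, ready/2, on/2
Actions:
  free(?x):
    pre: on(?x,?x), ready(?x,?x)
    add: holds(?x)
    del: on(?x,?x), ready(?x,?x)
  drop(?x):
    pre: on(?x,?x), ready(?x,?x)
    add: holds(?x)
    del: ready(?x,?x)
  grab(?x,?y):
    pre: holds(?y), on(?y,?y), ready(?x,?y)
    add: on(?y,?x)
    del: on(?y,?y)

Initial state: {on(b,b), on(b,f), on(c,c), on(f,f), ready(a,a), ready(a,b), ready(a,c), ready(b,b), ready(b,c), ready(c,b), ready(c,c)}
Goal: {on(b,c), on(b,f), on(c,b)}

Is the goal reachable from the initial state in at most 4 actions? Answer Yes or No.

1. drop(b)  →  {holds(b), on(b,b), on(b,f), on(c,c), on(f,f), ready(a,a), ready(a,b), ready(a,c), ready(b,c), ready(c,b), ready(c,c)}
2. drop(c)  →  {holds(b), holds(c), on(b,b), on(b,f), on(c,c), on(f,f), ready(a,a), ready(a,b), ready(a,c), ready(b,c), ready(c,b)}
3. grab(b,c)  →  {holds(b), holds(c), on(b,b), on(b,f), on(c,b), on(f,f), ready(a,a), ready(a,b), ready(a,c), ready(b,c), ready(c,b)}
4. grab(c,b)  →  {holds(b), holds(c), on(b,c), on(b,f), on(c,b), on(f,f), ready(a,a), ready(a,b), ready(a,c), ready(b,c), ready(c,b)}
optimal plan length = 4; 4 ≤ 4

Yes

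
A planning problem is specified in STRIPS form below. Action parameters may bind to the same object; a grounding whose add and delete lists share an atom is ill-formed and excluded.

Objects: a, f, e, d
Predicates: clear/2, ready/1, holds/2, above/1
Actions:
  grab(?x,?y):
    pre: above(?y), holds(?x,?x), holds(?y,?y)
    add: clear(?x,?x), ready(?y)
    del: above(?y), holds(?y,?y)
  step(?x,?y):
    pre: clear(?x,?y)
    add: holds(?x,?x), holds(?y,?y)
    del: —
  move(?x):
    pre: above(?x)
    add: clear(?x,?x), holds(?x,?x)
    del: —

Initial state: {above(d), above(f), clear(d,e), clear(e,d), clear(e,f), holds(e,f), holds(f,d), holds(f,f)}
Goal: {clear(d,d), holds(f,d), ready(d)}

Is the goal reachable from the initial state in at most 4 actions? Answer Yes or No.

Yes

1. step(e,d)  →  {above(d), above(f), clear(d,e), clear(e,d), clear(e,f), holds(d,d), holds(e,e), holds(e,f), holds(f,d), holds(f,f)}
2. grab(d,d)  →  {above(f), clear(d,d), clear(d,e), clear(e,d), clear(e,f), holds(e,e), holds(e,f), holds(f,d), holds(f,f), ready(d)}
optimal plan length = 2; 2 ≤ 4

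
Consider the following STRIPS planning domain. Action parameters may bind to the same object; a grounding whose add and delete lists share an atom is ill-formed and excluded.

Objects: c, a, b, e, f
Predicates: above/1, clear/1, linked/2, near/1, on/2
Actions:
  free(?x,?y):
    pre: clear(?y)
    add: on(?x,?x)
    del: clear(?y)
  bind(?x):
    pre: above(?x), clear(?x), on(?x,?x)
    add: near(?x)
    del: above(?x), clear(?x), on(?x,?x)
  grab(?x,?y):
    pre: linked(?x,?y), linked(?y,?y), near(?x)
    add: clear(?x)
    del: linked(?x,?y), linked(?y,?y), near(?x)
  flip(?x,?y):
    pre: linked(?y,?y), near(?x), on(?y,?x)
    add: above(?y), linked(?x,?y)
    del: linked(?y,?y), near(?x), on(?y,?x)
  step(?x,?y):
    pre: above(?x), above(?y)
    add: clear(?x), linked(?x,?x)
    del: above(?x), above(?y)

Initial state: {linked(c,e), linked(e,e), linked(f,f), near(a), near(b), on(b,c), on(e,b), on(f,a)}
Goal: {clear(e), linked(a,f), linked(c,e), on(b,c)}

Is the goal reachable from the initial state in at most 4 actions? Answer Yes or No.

Yes

1. flip(a,f)  →  {above(f), linked(a,f), linked(c,e), linked(e,e), near(b), on(b,c), on(e,b)}
2. flip(b,e)  →  {above(e), above(f), linked(a,f), linked(b,e), linked(c,e), on(b,c)}
3. step(e,e)  →  {above(f), clear(e), linked(a,f), linked(b,e), linked(c,e), linked(e,e), on(b,c)}
optimal plan length = 3; 3 ≤ 4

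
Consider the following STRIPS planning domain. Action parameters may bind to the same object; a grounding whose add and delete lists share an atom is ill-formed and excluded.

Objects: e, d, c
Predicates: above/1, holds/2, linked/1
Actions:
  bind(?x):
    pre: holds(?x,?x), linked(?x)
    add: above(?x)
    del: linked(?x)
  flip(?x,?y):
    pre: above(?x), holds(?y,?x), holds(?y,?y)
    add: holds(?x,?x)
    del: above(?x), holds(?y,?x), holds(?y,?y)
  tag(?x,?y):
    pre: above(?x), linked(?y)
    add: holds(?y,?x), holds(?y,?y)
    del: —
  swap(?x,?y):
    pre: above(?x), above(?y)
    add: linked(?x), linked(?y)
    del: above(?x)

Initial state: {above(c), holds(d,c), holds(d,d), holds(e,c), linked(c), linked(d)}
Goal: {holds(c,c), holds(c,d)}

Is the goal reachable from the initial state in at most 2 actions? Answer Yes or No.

1. bind(d)  →  {above(c), above(d), holds(d,c), holds(d,d), holds(e,c), linked(c)}
2. tag(d,c)  →  {above(c), above(d), holds(c,c), holds(c,d), holds(d,c), holds(d,d), holds(e,c), linked(c)}
optimal plan length = 2; 2 ≤ 2

Yes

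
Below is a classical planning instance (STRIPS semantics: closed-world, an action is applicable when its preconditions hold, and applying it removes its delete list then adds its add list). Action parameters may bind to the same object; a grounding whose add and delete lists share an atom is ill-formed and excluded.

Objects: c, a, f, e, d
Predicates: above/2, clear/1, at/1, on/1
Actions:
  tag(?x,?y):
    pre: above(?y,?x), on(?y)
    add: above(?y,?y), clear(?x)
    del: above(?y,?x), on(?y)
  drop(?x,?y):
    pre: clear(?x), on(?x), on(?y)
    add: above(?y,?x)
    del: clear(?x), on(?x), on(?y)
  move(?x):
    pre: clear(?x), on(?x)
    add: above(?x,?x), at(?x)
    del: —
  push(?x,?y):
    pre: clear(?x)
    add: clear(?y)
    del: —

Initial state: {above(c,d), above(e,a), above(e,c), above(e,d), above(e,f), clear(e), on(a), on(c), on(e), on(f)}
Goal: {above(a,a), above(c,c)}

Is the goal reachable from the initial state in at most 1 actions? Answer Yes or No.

1. tag(a,e)  →  {above(c,d), above(e,c), above(e,d), above(e,e), above(e,f), clear(a), clear(e), on(a), on(c), on(f)}
2. tag(d,c)  →  {above(c,c), above(e,c), above(e,d), above(e,e), above(e,f), clear(a), clear(d), clear(e), on(a), on(f)}
3. drop(a,a)  →  {above(a,a), above(c,c), above(e,c), above(e,d), above(e,e), above(e,f), clear(d), clear(e), on(f)}
optimal plan length = 3; 3 > 1

No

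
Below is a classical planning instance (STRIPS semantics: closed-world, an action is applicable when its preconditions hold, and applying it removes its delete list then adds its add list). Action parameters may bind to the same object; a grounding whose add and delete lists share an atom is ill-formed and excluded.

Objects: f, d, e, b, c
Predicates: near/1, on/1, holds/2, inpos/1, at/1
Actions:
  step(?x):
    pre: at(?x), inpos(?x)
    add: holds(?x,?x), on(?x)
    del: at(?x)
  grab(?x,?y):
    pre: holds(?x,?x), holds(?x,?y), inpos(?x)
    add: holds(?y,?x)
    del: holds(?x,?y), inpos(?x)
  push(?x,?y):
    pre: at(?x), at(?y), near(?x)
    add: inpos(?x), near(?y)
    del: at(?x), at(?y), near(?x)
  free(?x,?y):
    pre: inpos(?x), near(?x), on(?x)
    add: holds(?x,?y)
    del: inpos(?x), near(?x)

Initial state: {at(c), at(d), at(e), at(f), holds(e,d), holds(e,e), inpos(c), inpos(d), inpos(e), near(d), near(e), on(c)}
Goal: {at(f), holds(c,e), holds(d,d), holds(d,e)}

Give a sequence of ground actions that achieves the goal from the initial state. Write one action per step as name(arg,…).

1. step(d)  →  {at(c), at(e), at(f), holds(d,d), holds(e,d), holds(e,e), inpos(c), inpos(d), inpos(e), near(d), near(e), on(c), on(d)}
2. grab(e,d)  →  {at(c), at(e), at(f), holds(d,d), holds(d,e), holds(e,e), inpos(c), inpos(d), near(d), near(e), on(c), on(d)}
3. push(e,c)  →  {at(f), holds(d,d), holds(d,e), holds(e,e), inpos(c), inpos(d), inpos(e), near(c), near(d), on(c), on(d)}
4. free(c,e)  →  {at(f), holds(c,e), holds(d,d), holds(d,e), holds(e,e), inpos(d), inpos(e), near(d), on(c), on(d)}

step(d); grab(e,d); push(e,c); free(c,e)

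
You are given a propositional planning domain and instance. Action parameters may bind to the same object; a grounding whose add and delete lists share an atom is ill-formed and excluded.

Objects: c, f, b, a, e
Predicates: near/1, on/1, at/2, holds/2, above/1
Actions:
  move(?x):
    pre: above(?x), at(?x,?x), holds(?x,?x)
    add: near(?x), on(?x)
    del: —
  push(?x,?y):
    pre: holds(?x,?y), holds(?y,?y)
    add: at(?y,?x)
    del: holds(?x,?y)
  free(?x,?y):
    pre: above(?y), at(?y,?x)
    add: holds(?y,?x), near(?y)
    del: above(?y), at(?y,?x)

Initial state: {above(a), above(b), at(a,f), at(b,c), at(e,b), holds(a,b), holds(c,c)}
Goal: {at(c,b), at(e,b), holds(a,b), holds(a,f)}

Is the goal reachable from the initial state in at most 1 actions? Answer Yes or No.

No

1. free(c,b)  →  {above(a), at(a,f), at(e,b), holds(a,b), holds(b,c), holds(c,c), near(b)}
2. push(b,c)  →  {above(a), at(a,f), at(c,b), at(e,b), holds(a,b), holds(c,c), near(b)}
3. free(f,a)  →  {at(c,b), at(e,b), holds(a,b), holds(a,f), holds(c,c), near(a), near(b)}
optimal plan length = 3; 3 > 1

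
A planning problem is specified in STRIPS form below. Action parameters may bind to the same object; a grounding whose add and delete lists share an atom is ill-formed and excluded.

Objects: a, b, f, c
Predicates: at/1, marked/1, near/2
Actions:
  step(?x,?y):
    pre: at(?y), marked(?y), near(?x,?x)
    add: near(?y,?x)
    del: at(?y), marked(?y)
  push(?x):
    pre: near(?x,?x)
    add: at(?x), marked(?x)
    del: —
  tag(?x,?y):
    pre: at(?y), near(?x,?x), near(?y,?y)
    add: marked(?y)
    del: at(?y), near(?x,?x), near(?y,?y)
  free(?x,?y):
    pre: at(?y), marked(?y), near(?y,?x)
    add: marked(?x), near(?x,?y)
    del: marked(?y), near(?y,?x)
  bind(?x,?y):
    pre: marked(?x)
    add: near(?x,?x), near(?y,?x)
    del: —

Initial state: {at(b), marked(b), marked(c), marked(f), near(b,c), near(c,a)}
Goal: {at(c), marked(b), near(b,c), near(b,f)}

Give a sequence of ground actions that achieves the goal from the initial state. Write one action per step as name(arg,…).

1. bind(f,b)  →  {at(b), marked(b), marked(c), marked(f), near(b,c), near(b,f), near(c,a), near(f,f)}
2. bind(c,a)  →  {at(b), marked(b), marked(c), marked(f), near(a,c), near(b,c), near(b,f), near(c,a), near(c,c), near(f,f)}
3. push(c)  →  {at(b), at(c), marked(b), marked(c), marked(f), near(a,c), near(b,c), near(b,f), near(c,a), near(c,c), near(f,f)}

bind(f,b); bind(c,a); push(c)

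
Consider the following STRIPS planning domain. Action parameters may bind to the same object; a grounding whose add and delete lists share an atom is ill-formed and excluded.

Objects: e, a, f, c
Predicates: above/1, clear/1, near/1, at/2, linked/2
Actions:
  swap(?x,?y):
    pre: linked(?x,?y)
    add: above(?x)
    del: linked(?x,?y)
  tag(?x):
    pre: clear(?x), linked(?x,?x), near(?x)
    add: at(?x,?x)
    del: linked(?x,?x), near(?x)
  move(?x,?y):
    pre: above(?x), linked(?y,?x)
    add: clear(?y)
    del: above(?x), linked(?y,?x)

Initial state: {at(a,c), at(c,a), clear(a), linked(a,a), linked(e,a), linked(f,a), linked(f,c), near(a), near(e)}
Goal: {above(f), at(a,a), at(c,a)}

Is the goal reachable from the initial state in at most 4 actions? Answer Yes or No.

1. swap(f,a)  →  {above(f), at(a,c), at(c,a), clear(a), linked(a,a), linked(e,a), linked(f,c), near(a), near(e)}
2. tag(a)  →  {above(f), at(a,a), at(a,c), at(c,a), clear(a), linked(e,a), linked(f,c), near(e)}
optimal plan length = 2; 2 ≤ 4

Yes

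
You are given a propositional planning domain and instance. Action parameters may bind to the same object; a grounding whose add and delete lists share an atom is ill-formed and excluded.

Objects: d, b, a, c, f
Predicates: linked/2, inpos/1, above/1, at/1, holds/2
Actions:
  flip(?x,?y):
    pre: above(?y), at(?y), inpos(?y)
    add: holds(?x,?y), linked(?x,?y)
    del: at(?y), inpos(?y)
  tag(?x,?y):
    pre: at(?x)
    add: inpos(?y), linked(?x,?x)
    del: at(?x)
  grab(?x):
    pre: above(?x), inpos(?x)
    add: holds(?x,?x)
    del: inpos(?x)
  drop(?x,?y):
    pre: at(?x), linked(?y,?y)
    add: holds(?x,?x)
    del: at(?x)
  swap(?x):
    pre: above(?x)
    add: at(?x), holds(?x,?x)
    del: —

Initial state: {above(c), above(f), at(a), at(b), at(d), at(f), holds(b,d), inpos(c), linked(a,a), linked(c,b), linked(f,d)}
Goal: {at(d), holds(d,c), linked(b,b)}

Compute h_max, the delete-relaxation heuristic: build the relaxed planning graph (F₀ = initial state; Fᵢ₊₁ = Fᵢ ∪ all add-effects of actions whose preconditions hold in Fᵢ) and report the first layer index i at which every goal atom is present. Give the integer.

2

F0 = init (11 atoms)
F1 = F0 ∪ {at(c), holds(a,a), holds(b,b), holds(c,c), holds(d,d), holds(f,f), inpos(a), inpos(b), inpos(d), inpos(f), linked(b,b), linked(d,d), linked(f,f)}  (24 atoms)
F2 = F1 ∪ {holds(a,c), holds(a,f), holds(b,c), holds(b,f), holds(c,f), holds(d,c), holds(d,f), holds(f,c), linked(a,c), linked(a,f), linked(b,c), linked(b,f), linked(c,c), linked(c,f), linked(d,c), linked(d,f), linked(f,c)}  (41 atoms)
goal ⊆ F2  ⇒  h_max = 2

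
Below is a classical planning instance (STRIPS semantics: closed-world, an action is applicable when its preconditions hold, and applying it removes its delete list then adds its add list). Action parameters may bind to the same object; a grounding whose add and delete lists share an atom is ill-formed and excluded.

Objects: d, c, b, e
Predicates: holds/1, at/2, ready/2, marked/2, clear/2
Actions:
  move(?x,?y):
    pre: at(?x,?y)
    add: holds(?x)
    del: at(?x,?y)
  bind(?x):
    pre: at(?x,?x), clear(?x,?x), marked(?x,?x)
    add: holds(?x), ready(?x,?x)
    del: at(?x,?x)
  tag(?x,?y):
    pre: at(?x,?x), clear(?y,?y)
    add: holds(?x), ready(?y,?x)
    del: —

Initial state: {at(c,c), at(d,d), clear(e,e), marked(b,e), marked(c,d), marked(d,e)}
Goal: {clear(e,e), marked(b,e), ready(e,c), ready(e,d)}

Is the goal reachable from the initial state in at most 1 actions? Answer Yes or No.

No

1. tag(d,e)  →  {at(c,c), at(d,d), clear(e,e), holds(d), marked(b,e), marked(c,d), marked(d,e), ready(e,d)}
2. tag(c,e)  →  {at(c,c), at(d,d), clear(e,e), holds(c), holds(d), marked(b,e), marked(c,d), marked(d,e), ready(e,c), ready(e,d)}
optimal plan length = 2; 2 > 1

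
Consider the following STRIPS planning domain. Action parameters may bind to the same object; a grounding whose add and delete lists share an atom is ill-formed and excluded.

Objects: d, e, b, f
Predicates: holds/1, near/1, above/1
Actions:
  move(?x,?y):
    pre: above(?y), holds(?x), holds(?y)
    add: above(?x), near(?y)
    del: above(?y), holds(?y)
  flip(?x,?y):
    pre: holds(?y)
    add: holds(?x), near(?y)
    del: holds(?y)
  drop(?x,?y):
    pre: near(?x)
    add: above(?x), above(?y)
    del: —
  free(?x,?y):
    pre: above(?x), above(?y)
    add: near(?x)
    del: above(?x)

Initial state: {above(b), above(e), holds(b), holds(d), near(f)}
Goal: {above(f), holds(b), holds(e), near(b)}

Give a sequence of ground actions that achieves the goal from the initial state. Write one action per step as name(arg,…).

flip(e,d); drop(d,f); free(b,d)

1. flip(e,d)  →  {above(b), above(e), holds(b), holds(e), near(d), near(f)}
2. drop(d,f)  →  {above(b), above(d), above(e), above(f), holds(b), holds(e), near(d), near(f)}
3. free(b,d)  →  {above(d), above(e), above(f), holds(b), holds(e), near(b), near(d), near(f)}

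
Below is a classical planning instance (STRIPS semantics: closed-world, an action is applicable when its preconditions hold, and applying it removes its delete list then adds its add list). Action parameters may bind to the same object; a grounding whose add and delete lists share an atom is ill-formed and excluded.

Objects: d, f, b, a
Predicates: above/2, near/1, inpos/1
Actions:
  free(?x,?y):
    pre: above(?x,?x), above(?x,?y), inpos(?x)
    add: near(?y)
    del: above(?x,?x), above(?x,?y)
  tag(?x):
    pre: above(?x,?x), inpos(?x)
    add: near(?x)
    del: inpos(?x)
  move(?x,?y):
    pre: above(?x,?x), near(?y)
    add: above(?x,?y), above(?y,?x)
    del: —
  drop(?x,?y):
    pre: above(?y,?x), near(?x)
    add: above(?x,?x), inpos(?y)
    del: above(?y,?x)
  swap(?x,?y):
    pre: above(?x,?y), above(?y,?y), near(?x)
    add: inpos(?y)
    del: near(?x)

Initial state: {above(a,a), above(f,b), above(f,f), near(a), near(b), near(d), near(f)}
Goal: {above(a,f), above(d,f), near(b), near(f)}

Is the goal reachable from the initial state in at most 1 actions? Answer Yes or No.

No

1. move(f,d)  →  {above(a,a), above(d,f), above(f,b), above(f,d), above(f,f), near(a), near(b), near(d), near(f)}
2. move(f,a)  →  {above(a,a), above(a,f), above(d,f), above(f,a), above(f,b), above(f,d), above(f,f), near(a), near(b), near(d), near(f)}
optimal plan length = 2; 2 > 1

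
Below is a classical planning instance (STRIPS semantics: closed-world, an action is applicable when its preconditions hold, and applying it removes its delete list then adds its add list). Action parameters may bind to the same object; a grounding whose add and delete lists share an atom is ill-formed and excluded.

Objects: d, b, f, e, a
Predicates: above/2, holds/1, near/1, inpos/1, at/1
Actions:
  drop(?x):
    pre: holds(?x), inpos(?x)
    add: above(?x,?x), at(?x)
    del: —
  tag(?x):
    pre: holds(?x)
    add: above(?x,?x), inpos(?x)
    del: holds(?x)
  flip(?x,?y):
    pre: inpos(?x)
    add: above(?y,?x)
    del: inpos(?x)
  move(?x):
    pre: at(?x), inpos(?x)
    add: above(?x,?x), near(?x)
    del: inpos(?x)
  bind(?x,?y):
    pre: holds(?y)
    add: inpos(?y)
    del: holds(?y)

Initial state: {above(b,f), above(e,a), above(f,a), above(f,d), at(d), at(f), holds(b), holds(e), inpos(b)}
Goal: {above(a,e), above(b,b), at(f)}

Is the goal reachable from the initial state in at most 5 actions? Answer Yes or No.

1. drop(b)  →  {above(b,b), above(b,f), above(e,a), above(f,a), above(f,d), at(b), at(d), at(f), holds(b), holds(e), inpos(b)}
2. tag(e)  →  {above(b,b), above(b,f), above(e,a), above(e,e), above(f,a), above(f,d), at(b), at(d), at(f), holds(b), inpos(b), inpos(e)}
3. flip(e,a)  →  {above(a,e), above(b,b), above(b,f), above(e,a), above(e,e), above(f,a), above(f,d), at(b), at(d), at(f), holds(b), inpos(b)}
optimal plan length = 3; 3 ≤ 5

Yes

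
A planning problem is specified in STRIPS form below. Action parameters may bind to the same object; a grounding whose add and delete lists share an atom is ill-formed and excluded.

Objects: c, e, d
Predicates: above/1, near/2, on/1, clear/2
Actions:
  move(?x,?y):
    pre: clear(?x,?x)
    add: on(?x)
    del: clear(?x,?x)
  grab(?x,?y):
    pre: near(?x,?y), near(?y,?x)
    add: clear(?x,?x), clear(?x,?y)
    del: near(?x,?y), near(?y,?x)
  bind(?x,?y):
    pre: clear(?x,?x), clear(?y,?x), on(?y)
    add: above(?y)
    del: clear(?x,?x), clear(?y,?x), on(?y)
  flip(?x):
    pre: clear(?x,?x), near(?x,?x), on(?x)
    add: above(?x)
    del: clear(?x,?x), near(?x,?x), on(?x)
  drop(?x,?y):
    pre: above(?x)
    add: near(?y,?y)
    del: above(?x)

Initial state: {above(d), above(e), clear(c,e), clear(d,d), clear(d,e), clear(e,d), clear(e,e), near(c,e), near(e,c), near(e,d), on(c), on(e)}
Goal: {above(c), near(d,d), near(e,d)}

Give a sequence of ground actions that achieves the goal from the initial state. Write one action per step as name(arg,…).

1. bind(e,c)  →  {above(c), above(d), above(e), clear(d,d), clear(d,e), clear(e,d), near(c,e), near(e,c), near(e,d), on(e)}
2. drop(e,d)  →  {above(c), above(d), clear(d,d), clear(d,e), clear(e,d), near(c,e), near(d,d), near(e,c), near(e,d), on(e)}

bind(e,c); drop(e,d)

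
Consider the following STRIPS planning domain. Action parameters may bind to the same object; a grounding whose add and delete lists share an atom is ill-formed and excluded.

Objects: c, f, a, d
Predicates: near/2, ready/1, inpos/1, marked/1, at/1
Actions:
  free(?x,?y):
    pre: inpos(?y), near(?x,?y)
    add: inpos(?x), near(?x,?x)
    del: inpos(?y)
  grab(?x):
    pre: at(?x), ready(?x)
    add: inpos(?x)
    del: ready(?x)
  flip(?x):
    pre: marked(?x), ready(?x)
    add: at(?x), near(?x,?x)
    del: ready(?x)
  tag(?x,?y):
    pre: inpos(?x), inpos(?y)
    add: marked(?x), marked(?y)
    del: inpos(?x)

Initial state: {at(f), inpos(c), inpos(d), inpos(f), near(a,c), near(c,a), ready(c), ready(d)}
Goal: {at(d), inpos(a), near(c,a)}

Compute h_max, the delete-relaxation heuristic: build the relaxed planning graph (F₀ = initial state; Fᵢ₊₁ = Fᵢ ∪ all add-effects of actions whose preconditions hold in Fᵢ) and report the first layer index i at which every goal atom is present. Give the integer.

F0 = init (8 atoms)
F1 = F0 ∪ {inpos(a), marked(c), marked(d), marked(f), near(a,a)}  (13 atoms)
F2 = F1 ∪ {at(c), at(d), marked(a), near(c,c), near(d,d)}  (18 atoms)
goal ⊆ F2  ⇒  h_max = 2

2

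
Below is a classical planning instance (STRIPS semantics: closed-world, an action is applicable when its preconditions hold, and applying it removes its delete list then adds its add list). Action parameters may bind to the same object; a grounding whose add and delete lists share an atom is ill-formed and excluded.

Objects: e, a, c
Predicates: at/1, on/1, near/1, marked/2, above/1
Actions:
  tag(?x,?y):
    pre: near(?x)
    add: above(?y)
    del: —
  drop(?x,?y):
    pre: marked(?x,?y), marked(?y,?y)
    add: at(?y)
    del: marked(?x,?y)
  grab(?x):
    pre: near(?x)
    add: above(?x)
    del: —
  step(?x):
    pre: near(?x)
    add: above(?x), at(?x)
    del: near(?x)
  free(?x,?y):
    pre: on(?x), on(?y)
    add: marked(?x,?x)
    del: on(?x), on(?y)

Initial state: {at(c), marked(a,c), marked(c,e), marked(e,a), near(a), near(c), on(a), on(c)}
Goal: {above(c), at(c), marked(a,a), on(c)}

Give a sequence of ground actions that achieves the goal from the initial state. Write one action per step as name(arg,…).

tag(a,c); free(a,a)

1. tag(a,c)  →  {above(c), at(c), marked(a,c), marked(c,e), marked(e,a), near(a), near(c), on(a), on(c)}
2. free(a,a)  →  {above(c), at(c), marked(a,a), marked(a,c), marked(c,e), marked(e,a), near(a), near(c), on(c)}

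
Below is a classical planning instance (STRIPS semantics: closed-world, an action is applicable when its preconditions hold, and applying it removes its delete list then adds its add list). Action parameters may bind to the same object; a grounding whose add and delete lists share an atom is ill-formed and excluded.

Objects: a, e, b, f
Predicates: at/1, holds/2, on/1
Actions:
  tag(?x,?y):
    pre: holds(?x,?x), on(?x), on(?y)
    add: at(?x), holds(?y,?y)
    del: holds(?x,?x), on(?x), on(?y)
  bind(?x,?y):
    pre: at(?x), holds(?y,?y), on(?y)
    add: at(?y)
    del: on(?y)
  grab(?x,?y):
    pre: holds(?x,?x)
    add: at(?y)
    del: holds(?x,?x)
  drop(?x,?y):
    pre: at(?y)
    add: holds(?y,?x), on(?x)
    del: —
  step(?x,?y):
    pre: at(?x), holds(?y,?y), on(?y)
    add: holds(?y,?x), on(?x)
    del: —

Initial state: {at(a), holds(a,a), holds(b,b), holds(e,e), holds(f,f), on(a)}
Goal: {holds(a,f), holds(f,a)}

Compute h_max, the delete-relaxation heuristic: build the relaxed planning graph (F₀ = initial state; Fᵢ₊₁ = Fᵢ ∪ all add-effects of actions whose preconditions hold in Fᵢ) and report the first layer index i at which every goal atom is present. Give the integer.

F0 = init (6 atoms)
F1 = F0 ∪ {at(b), at(e), at(f), holds(a,b), holds(a,e), holds(a,f), on(b), on(e), on(f)}  (15 atoms)
F2 = F1 ∪ {holds(b,a), holds(b,e), holds(b,f), holds(e,a), holds(e,b), holds(e,f), holds(f,a), holds(f,b), holds(f,e)}  (24 atoms)
goal ⊆ F2  ⇒  h_max = 2

2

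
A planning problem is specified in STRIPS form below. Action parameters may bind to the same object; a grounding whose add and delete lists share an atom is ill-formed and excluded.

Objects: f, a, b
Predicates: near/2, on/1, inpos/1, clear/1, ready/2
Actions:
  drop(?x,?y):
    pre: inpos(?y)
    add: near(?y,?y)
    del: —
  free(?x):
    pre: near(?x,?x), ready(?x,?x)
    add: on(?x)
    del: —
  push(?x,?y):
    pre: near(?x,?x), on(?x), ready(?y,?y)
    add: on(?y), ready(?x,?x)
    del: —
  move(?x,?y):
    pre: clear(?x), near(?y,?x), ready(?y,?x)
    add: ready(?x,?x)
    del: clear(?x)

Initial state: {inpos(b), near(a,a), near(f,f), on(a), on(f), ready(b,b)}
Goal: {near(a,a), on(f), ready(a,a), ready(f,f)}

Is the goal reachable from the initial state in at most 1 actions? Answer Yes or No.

1. push(f,b)  →  {inpos(b), near(a,a), near(f,f), on(a), on(b), on(f), ready(b,b), ready(f,f)}
2. push(a,f)  →  {inpos(b), near(a,a), near(f,f), on(a), on(b), on(f), ready(a,a), ready(b,b), ready(f,f)}
optimal plan length = 2; 2 > 1

No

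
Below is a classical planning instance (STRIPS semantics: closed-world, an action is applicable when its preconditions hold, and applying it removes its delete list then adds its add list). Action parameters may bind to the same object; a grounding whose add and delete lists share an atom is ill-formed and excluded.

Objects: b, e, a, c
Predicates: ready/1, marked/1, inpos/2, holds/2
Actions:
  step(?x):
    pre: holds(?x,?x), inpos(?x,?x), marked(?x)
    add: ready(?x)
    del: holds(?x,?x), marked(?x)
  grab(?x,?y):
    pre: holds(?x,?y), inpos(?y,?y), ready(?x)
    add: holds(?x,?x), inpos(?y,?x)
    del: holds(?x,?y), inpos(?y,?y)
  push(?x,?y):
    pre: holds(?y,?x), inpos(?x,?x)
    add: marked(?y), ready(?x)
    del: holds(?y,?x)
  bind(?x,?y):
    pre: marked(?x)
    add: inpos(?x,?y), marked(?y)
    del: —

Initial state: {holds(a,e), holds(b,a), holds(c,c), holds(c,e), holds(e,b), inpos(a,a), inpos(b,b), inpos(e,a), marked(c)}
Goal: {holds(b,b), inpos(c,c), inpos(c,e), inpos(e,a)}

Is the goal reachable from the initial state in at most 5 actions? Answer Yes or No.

Yes

1. push(b,e)  →  {holds(a,e), holds(b,a), holds(c,c), holds(c,e), inpos(a,a), inpos(b,b), inpos(e,a), marked(c), marked(e), ready(b)}
2. grab(b,a)  →  {holds(a,e), holds(b,b), holds(c,c), holds(c,e), inpos(a,b), inpos(b,b), inpos(e,a), marked(c), marked(e), ready(b)}
3. bind(c,e)  →  {holds(a,e), holds(b,b), holds(c,c), holds(c,e), inpos(a,b), inpos(b,b), inpos(c,e), inpos(e,a), marked(c), marked(e), ready(b)}
4. bind(c,c)  →  {holds(a,e), holds(b,b), holds(c,c), holds(c,e), inpos(a,b), inpos(b,b), inpos(c,c), inpos(c,e), inpos(e,a), marked(c), marked(e), ready(b)}
optimal plan length = 4; 4 ≤ 5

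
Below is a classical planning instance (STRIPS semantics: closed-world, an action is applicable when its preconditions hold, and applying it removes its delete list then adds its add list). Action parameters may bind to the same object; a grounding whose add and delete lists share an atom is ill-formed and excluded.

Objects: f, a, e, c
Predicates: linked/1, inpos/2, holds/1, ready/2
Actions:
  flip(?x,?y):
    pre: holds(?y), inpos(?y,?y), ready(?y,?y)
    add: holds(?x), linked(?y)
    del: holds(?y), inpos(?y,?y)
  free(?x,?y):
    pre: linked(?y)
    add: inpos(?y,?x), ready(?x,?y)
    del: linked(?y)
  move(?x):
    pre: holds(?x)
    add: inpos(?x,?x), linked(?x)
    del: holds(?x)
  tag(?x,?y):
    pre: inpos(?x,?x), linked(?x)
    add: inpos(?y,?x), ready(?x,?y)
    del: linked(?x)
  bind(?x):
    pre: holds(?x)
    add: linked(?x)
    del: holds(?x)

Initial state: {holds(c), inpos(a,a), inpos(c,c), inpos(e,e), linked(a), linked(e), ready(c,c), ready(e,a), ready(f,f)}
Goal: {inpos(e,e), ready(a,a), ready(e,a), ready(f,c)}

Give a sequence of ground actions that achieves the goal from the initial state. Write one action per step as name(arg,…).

flip(f,c); free(f,c); free(a,a)

1. flip(f,c)  →  {holds(f), inpos(a,a), inpos(e,e), linked(a), linked(c), linked(e), ready(c,c), ready(e,a), ready(f,f)}
2. free(f,c)  →  {holds(f), inpos(a,a), inpos(c,f), inpos(e,e), linked(a), linked(e), ready(c,c), ready(e,a), ready(f,c), ready(f,f)}
3. free(a,a)  →  {holds(f), inpos(a,a), inpos(c,f), inpos(e,e), linked(e), ready(a,a), ready(c,c), ready(e,a), ready(f,c), ready(f,f)}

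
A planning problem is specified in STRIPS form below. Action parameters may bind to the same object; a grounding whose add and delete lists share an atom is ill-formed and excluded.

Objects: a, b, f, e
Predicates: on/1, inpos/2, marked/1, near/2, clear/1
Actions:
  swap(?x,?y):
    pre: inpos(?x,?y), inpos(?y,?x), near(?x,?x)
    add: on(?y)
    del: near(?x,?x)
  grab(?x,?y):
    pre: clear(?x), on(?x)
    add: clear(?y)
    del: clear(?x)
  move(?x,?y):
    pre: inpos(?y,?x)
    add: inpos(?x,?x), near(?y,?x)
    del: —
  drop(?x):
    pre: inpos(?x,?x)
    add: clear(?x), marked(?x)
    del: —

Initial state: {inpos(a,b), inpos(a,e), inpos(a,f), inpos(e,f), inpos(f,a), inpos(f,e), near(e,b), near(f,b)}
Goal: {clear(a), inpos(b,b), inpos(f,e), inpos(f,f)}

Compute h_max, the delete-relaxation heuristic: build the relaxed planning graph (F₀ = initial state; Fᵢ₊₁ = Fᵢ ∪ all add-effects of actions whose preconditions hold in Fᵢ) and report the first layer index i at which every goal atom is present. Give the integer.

F0 = init (8 atoms)
F1 = F0 ∪ {inpos(a,a), inpos(b,b), inpos(e,e), inpos(f,f), near(a,b), near(a,e), near(a,f), near(e,f), near(f,a), near(f,e)}  (18 atoms)
F2 = F1 ∪ {clear(a), clear(b), clear(e), clear(f), marked(a), marked(b), marked(e), marked(f), near(a,a), near(b,b), near(e,e), near(f,f)}  (30 atoms)
goal ⊆ F2  ⇒  h_max = 2

2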